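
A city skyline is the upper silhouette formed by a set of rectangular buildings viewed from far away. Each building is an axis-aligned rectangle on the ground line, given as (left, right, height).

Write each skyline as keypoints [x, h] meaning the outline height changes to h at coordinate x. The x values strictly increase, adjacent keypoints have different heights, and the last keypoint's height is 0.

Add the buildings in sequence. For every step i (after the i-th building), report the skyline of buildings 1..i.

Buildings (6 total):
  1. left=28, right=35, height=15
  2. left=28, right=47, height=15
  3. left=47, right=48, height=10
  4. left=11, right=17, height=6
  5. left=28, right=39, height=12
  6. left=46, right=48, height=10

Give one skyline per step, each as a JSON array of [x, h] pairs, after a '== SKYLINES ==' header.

== SKYLINES ==
[[28,15],[35,0]]
[[28,15],[47,0]]
[[28,15],[47,10],[48,0]]
[[11,6],[17,0],[28,15],[47,10],[48,0]]
[[11,6],[17,0],[28,15],[47,10],[48,0]]
[[11,6],[17,0],[28,15],[47,10],[48,0]]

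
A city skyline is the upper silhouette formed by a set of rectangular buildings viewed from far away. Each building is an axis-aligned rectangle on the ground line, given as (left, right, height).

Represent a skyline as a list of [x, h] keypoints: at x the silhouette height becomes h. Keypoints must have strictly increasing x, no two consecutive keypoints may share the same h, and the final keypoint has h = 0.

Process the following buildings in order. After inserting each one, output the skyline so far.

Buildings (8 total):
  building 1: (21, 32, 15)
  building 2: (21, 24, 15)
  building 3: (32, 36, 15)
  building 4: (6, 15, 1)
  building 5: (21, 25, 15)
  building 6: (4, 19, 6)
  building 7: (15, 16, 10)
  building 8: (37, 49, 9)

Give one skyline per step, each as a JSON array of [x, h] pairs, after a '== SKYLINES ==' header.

== SKYLINES ==
[[21,15],[32,0]]
[[21,15],[32,0]]
[[21,15],[36,0]]
[[6,1],[15,0],[21,15],[36,0]]
[[6,1],[15,0],[21,15],[36,0]]
[[4,6],[19,0],[21,15],[36,0]]
[[4,6],[15,10],[16,6],[19,0],[21,15],[36,0]]
[[4,6],[15,10],[16,6],[19,0],[21,15],[36,0],[37,9],[49,0]]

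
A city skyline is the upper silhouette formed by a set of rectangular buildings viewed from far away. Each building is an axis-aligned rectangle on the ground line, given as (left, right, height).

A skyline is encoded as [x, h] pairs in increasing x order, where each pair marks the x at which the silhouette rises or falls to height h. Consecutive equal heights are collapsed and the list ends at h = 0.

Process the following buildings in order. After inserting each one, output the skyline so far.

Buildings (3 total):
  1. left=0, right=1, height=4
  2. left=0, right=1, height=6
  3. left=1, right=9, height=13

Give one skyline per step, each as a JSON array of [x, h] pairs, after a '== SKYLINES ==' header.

== SKYLINES ==
[[0,4],[1,0]]
[[0,6],[1,0]]
[[0,6],[1,13],[9,0]]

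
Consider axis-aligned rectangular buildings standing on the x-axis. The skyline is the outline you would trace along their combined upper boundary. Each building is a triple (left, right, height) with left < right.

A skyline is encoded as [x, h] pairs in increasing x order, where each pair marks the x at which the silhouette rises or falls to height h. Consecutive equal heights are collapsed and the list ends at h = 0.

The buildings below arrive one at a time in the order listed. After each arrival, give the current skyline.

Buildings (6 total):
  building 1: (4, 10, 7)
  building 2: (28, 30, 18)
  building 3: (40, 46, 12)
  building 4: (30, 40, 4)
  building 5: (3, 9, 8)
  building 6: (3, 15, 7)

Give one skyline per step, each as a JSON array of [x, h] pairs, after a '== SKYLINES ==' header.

== SKYLINES ==
[[4,7],[10,0]]
[[4,7],[10,0],[28,18],[30,0]]
[[4,7],[10,0],[28,18],[30,0],[40,12],[46,0]]
[[4,7],[10,0],[28,18],[30,4],[40,12],[46,0]]
[[3,8],[9,7],[10,0],[28,18],[30,4],[40,12],[46,0]]
[[3,8],[9,7],[15,0],[28,18],[30,4],[40,12],[46,0]]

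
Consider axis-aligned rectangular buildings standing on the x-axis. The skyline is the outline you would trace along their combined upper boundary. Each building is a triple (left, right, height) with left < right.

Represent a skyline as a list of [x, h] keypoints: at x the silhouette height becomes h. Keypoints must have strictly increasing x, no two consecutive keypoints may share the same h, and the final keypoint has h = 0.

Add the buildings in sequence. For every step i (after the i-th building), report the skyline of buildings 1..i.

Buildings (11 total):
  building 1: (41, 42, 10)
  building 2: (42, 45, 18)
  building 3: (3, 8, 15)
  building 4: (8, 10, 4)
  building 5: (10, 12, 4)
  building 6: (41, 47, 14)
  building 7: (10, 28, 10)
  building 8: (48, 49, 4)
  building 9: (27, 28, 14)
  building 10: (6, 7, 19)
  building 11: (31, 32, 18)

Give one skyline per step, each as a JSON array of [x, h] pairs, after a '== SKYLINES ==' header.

== SKYLINES ==
[[41,10],[42,0]]
[[41,10],[42,18],[45,0]]
[[3,15],[8,0],[41,10],[42,18],[45,0]]
[[3,15],[8,4],[10,0],[41,10],[42,18],[45,0]]
[[3,15],[8,4],[12,0],[41,10],[42,18],[45,0]]
[[3,15],[8,4],[12,0],[41,14],[42,18],[45,14],[47,0]]
[[3,15],[8,4],[10,10],[28,0],[41,14],[42,18],[45,14],[47,0]]
[[3,15],[8,4],[10,10],[28,0],[41,14],[42,18],[45,14],[47,0],[48,4],[49,0]]
[[3,15],[8,4],[10,10],[27,14],[28,0],[41,14],[42,18],[45,14],[47,0],[48,4],[49,0]]
[[3,15],[6,19],[7,15],[8,4],[10,10],[27,14],[28,0],[41,14],[42,18],[45,14],[47,0],[48,4],[49,0]]
[[3,15],[6,19],[7,15],[8,4],[10,10],[27,14],[28,0],[31,18],[32,0],[41,14],[42,18],[45,14],[47,0],[48,4],[49,0]]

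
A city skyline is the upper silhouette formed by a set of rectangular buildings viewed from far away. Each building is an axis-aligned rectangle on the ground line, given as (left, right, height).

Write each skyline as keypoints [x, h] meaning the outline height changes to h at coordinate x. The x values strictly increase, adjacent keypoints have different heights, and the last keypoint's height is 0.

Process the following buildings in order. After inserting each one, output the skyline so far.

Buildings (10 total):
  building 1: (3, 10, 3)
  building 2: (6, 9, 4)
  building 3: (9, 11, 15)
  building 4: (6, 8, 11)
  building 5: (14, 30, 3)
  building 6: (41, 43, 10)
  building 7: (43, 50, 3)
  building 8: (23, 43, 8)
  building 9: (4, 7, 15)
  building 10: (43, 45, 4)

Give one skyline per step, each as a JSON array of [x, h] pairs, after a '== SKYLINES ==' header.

== SKYLINES ==
[[3,3],[10,0]]
[[3,3],[6,4],[9,3],[10,0]]
[[3,3],[6,4],[9,15],[11,0]]
[[3,3],[6,11],[8,4],[9,15],[11,0]]
[[3,3],[6,11],[8,4],[9,15],[11,0],[14,3],[30,0]]
[[3,3],[6,11],[8,4],[9,15],[11,0],[14,3],[30,0],[41,10],[43,0]]
[[3,3],[6,11],[8,4],[9,15],[11,0],[14,3],[30,0],[41,10],[43,3],[50,0]]
[[3,3],[6,11],[8,4],[9,15],[11,0],[14,3],[23,8],[41,10],[43,3],[50,0]]
[[3,3],[4,15],[7,11],[8,4],[9,15],[11,0],[14,3],[23,8],[41,10],[43,3],[50,0]]
[[3,3],[4,15],[7,11],[8,4],[9,15],[11,0],[14,3],[23,8],[41,10],[43,4],[45,3],[50,0]]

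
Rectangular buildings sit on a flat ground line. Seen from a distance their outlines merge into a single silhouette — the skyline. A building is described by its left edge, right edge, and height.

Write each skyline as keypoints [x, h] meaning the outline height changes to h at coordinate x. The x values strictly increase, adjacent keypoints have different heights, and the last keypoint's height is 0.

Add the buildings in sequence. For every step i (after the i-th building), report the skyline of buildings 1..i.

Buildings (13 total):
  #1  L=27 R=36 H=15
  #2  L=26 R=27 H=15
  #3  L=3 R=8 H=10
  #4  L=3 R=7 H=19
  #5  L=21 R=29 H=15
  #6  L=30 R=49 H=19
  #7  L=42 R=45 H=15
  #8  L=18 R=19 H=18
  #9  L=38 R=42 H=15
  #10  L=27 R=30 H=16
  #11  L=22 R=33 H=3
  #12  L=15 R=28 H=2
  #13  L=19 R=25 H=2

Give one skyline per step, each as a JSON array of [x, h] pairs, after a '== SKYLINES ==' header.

== SKYLINES ==
[[27,15],[36,0]]
[[26,15],[36,0]]
[[3,10],[8,0],[26,15],[36,0]]
[[3,19],[7,10],[8,0],[26,15],[36,0]]
[[3,19],[7,10],[8,0],[21,15],[36,0]]
[[3,19],[7,10],[8,0],[21,15],[30,19],[49,0]]
[[3,19],[7,10],[8,0],[21,15],[30,19],[49,0]]
[[3,19],[7,10],[8,0],[18,18],[19,0],[21,15],[30,19],[49,0]]
[[3,19],[7,10],[8,0],[18,18],[19,0],[21,15],[30,19],[49,0]]
[[3,19],[7,10],[8,0],[18,18],[19,0],[21,15],[27,16],[30,19],[49,0]]
[[3,19],[7,10],[8,0],[18,18],[19,0],[21,15],[27,16],[30,19],[49,0]]
[[3,19],[7,10],[8,0],[15,2],[18,18],[19,2],[21,15],[27,16],[30,19],[49,0]]
[[3,19],[7,10],[8,0],[15,2],[18,18],[19,2],[21,15],[27,16],[30,19],[49,0]]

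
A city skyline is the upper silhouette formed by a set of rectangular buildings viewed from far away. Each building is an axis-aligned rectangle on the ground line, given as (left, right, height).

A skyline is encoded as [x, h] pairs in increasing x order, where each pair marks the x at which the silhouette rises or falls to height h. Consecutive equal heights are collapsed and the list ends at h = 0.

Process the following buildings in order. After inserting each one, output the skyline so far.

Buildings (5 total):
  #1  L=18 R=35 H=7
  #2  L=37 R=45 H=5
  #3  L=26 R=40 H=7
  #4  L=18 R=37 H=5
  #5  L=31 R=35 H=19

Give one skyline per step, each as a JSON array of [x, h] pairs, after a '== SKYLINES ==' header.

== SKYLINES ==
[[18,7],[35,0]]
[[18,7],[35,0],[37,5],[45,0]]
[[18,7],[40,5],[45,0]]
[[18,7],[40,5],[45,0]]
[[18,7],[31,19],[35,7],[40,5],[45,0]]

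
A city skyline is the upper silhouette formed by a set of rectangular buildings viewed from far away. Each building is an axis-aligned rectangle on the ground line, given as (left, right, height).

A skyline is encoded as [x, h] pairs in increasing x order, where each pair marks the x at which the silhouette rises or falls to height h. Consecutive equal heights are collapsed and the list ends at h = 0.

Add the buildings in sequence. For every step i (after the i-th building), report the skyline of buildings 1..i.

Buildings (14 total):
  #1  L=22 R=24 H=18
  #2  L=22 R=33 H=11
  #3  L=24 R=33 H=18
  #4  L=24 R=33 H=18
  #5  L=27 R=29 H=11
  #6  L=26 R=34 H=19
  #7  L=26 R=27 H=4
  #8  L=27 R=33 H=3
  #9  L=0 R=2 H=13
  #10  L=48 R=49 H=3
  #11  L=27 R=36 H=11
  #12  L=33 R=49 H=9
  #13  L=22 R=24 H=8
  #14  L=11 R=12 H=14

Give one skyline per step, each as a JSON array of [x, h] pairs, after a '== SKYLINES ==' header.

== SKYLINES ==
[[22,18],[24,0]]
[[22,18],[24,11],[33,0]]
[[22,18],[33,0]]
[[22,18],[33,0]]
[[22,18],[33,0]]
[[22,18],[26,19],[34,0]]
[[22,18],[26,19],[34,0]]
[[22,18],[26,19],[34,0]]
[[0,13],[2,0],[22,18],[26,19],[34,0]]
[[0,13],[2,0],[22,18],[26,19],[34,0],[48,3],[49,0]]
[[0,13],[2,0],[22,18],[26,19],[34,11],[36,0],[48,3],[49,0]]
[[0,13],[2,0],[22,18],[26,19],[34,11],[36,9],[49,0]]
[[0,13],[2,0],[22,18],[26,19],[34,11],[36,9],[49,0]]
[[0,13],[2,0],[11,14],[12,0],[22,18],[26,19],[34,11],[36,9],[49,0]]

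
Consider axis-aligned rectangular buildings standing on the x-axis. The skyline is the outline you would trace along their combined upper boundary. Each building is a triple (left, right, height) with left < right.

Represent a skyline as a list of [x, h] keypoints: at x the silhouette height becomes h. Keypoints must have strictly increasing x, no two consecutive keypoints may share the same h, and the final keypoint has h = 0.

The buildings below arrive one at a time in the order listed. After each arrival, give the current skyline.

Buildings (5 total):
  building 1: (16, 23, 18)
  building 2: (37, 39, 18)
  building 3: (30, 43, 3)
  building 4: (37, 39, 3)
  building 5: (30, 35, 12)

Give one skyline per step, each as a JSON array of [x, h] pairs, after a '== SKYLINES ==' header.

== SKYLINES ==
[[16,18],[23,0]]
[[16,18],[23,0],[37,18],[39,0]]
[[16,18],[23,0],[30,3],[37,18],[39,3],[43,0]]
[[16,18],[23,0],[30,3],[37,18],[39,3],[43,0]]
[[16,18],[23,0],[30,12],[35,3],[37,18],[39,3],[43,0]]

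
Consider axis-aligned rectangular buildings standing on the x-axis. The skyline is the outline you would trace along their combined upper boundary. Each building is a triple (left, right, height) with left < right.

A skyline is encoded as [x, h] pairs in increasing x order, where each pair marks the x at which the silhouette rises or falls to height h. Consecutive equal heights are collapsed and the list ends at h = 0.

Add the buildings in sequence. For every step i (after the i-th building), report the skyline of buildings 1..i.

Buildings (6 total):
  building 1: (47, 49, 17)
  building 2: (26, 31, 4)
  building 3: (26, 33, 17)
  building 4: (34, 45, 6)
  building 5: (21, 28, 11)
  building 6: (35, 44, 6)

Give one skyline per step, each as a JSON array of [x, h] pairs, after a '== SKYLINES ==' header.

== SKYLINES ==
[[47,17],[49,0]]
[[26,4],[31,0],[47,17],[49,0]]
[[26,17],[33,0],[47,17],[49,0]]
[[26,17],[33,0],[34,6],[45,0],[47,17],[49,0]]
[[21,11],[26,17],[33,0],[34,6],[45,0],[47,17],[49,0]]
[[21,11],[26,17],[33,0],[34,6],[45,0],[47,17],[49,0]]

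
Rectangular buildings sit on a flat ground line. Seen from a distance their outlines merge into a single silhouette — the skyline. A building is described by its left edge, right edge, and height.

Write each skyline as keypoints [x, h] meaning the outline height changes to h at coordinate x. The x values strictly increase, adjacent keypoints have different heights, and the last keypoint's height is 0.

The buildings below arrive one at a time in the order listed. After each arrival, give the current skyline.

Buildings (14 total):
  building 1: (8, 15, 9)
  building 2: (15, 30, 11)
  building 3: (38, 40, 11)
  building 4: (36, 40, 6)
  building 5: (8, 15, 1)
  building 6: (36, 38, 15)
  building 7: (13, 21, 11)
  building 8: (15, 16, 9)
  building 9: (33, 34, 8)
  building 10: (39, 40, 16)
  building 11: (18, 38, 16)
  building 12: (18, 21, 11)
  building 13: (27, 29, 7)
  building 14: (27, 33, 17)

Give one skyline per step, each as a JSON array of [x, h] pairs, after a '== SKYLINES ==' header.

== SKYLINES ==
[[8,9],[15,0]]
[[8,9],[15,11],[30,0]]
[[8,9],[15,11],[30,0],[38,11],[40,0]]
[[8,9],[15,11],[30,0],[36,6],[38,11],[40,0]]
[[8,9],[15,11],[30,0],[36,6],[38,11],[40,0]]
[[8,9],[15,11],[30,0],[36,15],[38,11],[40,0]]
[[8,9],[13,11],[30,0],[36,15],[38,11],[40,0]]
[[8,9],[13,11],[30,0],[36,15],[38,11],[40,0]]
[[8,9],[13,11],[30,0],[33,8],[34,0],[36,15],[38,11],[40,0]]
[[8,9],[13,11],[30,0],[33,8],[34,0],[36,15],[38,11],[39,16],[40,0]]
[[8,9],[13,11],[18,16],[38,11],[39,16],[40,0]]
[[8,9],[13,11],[18,16],[38,11],[39,16],[40,0]]
[[8,9],[13,11],[18,16],[38,11],[39,16],[40,0]]
[[8,9],[13,11],[18,16],[27,17],[33,16],[38,11],[39,16],[40,0]]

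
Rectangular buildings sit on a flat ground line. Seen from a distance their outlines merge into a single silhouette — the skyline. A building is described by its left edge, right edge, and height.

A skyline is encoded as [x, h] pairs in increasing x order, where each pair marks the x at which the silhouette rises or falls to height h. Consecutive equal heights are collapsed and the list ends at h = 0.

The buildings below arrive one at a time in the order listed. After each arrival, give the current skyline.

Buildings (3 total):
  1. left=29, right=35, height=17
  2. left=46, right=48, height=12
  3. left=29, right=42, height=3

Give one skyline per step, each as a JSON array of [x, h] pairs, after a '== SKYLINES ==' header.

== SKYLINES ==
[[29,17],[35,0]]
[[29,17],[35,0],[46,12],[48,0]]
[[29,17],[35,3],[42,0],[46,12],[48,0]]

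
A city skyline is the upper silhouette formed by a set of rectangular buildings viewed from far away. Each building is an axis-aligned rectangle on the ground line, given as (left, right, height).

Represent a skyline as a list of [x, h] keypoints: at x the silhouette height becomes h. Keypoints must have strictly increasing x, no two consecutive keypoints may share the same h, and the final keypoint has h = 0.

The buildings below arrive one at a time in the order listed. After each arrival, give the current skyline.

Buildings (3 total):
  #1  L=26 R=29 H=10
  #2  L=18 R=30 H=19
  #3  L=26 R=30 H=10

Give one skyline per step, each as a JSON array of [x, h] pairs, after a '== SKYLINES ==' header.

== SKYLINES ==
[[26,10],[29,0]]
[[18,19],[30,0]]
[[18,19],[30,0]]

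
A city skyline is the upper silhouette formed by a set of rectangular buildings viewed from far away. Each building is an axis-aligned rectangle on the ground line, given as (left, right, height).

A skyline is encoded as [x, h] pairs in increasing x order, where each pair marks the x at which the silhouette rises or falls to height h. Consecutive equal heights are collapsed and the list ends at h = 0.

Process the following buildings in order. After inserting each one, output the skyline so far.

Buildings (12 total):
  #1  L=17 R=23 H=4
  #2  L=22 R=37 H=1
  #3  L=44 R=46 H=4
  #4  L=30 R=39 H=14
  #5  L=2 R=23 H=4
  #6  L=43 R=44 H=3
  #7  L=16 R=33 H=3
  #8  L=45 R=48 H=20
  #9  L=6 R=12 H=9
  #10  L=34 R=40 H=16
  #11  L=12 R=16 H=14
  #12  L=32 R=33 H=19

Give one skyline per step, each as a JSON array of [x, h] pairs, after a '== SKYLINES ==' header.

== SKYLINES ==
[[17,4],[23,0]]
[[17,4],[23,1],[37,0]]
[[17,4],[23,1],[37,0],[44,4],[46,0]]
[[17,4],[23,1],[30,14],[39,0],[44,4],[46,0]]
[[2,4],[23,1],[30,14],[39,0],[44,4],[46,0]]
[[2,4],[23,1],[30,14],[39,0],[43,3],[44,4],[46,0]]
[[2,4],[23,3],[30,14],[39,0],[43,3],[44,4],[46,0]]
[[2,4],[23,3],[30,14],[39,0],[43,3],[44,4],[45,20],[48,0]]
[[2,4],[6,9],[12,4],[23,3],[30,14],[39,0],[43,3],[44,4],[45,20],[48,0]]
[[2,4],[6,9],[12,4],[23,3],[30,14],[34,16],[40,0],[43,3],[44,4],[45,20],[48,0]]
[[2,4],[6,9],[12,14],[16,4],[23,3],[30,14],[34,16],[40,0],[43,3],[44,4],[45,20],[48,0]]
[[2,4],[6,9],[12,14],[16,4],[23,3],[30,14],[32,19],[33,14],[34,16],[40,0],[43,3],[44,4],[45,20],[48,0]]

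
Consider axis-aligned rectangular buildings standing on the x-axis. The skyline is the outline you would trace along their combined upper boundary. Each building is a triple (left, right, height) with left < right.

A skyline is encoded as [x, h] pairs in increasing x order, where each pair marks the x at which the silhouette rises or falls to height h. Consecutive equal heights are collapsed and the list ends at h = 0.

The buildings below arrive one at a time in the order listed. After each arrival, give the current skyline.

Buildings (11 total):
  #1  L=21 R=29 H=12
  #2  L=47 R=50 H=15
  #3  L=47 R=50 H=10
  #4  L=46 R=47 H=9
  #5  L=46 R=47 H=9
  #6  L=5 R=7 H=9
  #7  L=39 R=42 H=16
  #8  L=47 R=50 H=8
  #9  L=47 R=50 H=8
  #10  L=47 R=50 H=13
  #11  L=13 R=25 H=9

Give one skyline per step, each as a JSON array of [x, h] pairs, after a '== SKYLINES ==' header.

== SKYLINES ==
[[21,12],[29,0]]
[[21,12],[29,0],[47,15],[50,0]]
[[21,12],[29,0],[47,15],[50,0]]
[[21,12],[29,0],[46,9],[47,15],[50,0]]
[[21,12],[29,0],[46,9],[47,15],[50,0]]
[[5,9],[7,0],[21,12],[29,0],[46,9],[47,15],[50,0]]
[[5,9],[7,0],[21,12],[29,0],[39,16],[42,0],[46,9],[47,15],[50,0]]
[[5,9],[7,0],[21,12],[29,0],[39,16],[42,0],[46,9],[47,15],[50,0]]
[[5,9],[7,0],[21,12],[29,0],[39,16],[42,0],[46,9],[47,15],[50,0]]
[[5,9],[7,0],[21,12],[29,0],[39,16],[42,0],[46,9],[47,15],[50,0]]
[[5,9],[7,0],[13,9],[21,12],[29,0],[39,16],[42,0],[46,9],[47,15],[50,0]]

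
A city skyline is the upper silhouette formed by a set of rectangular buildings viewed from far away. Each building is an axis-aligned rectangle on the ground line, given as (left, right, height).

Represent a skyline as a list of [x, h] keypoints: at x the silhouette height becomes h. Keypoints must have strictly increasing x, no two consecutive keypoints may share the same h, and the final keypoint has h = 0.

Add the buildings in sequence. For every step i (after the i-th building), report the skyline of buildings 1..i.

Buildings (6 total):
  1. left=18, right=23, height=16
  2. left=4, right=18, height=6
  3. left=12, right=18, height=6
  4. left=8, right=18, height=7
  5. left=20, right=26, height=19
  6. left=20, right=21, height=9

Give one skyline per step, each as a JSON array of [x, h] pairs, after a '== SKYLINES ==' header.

== SKYLINES ==
[[18,16],[23,0]]
[[4,6],[18,16],[23,0]]
[[4,6],[18,16],[23,0]]
[[4,6],[8,7],[18,16],[23,0]]
[[4,6],[8,7],[18,16],[20,19],[26,0]]
[[4,6],[8,7],[18,16],[20,19],[26,0]]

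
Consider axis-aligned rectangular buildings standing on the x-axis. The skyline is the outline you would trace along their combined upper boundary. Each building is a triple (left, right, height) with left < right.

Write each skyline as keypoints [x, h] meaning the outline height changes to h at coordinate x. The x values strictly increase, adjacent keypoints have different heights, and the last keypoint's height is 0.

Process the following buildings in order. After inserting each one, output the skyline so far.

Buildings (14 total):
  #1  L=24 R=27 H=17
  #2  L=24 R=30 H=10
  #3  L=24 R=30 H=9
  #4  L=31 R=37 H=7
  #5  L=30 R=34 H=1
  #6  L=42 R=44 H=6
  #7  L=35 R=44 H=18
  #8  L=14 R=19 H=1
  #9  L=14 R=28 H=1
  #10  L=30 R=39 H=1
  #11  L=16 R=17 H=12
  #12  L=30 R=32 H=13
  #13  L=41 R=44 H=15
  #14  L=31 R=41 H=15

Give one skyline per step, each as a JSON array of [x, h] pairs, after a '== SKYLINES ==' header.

== SKYLINES ==
[[24,17],[27,0]]
[[24,17],[27,10],[30,0]]
[[24,17],[27,10],[30,0]]
[[24,17],[27,10],[30,0],[31,7],[37,0]]
[[24,17],[27,10],[30,1],[31,7],[37,0]]
[[24,17],[27,10],[30,1],[31,7],[37,0],[42,6],[44,0]]
[[24,17],[27,10],[30,1],[31,7],[35,18],[44,0]]
[[14,1],[19,0],[24,17],[27,10],[30,1],[31,7],[35,18],[44,0]]
[[14,1],[24,17],[27,10],[30,1],[31,7],[35,18],[44,0]]
[[14,1],[24,17],[27,10],[30,1],[31,7],[35,18],[44,0]]
[[14,1],[16,12],[17,1],[24,17],[27,10],[30,1],[31,7],[35,18],[44,0]]
[[14,1],[16,12],[17,1],[24,17],[27,10],[30,13],[32,7],[35,18],[44,0]]
[[14,1],[16,12],[17,1],[24,17],[27,10],[30,13],[32,7],[35,18],[44,0]]
[[14,1],[16,12],[17,1],[24,17],[27,10],[30,13],[31,15],[35,18],[44,0]]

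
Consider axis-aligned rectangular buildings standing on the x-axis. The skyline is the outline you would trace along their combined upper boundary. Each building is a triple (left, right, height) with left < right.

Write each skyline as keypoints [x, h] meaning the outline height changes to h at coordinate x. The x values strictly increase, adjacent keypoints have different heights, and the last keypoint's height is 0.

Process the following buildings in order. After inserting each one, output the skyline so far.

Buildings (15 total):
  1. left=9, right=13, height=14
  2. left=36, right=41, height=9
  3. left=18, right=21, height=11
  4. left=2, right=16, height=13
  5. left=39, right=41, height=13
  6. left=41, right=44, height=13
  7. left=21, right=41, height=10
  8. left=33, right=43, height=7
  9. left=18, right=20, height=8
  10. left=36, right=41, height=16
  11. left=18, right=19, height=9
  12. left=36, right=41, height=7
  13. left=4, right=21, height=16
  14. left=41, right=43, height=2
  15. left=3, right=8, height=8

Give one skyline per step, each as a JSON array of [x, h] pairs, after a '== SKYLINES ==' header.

== SKYLINES ==
[[9,14],[13,0]]
[[9,14],[13,0],[36,9],[41,0]]
[[9,14],[13,0],[18,11],[21,0],[36,9],[41,0]]
[[2,13],[9,14],[13,13],[16,0],[18,11],[21,0],[36,9],[41,0]]
[[2,13],[9,14],[13,13],[16,0],[18,11],[21,0],[36,9],[39,13],[41,0]]
[[2,13],[9,14],[13,13],[16,0],[18,11],[21,0],[36,9],[39,13],[44,0]]
[[2,13],[9,14],[13,13],[16,0],[18,11],[21,10],[39,13],[44,0]]
[[2,13],[9,14],[13,13],[16,0],[18,11],[21,10],[39,13],[44,0]]
[[2,13],[9,14],[13,13],[16,0],[18,11],[21,10],[39,13],[44,0]]
[[2,13],[9,14],[13,13],[16,0],[18,11],[21,10],[36,16],[41,13],[44,0]]
[[2,13],[9,14],[13,13],[16,0],[18,11],[21,10],[36,16],[41,13],[44,0]]
[[2,13],[9,14],[13,13],[16,0],[18,11],[21,10],[36,16],[41,13],[44,0]]
[[2,13],[4,16],[21,10],[36,16],[41,13],[44,0]]
[[2,13],[4,16],[21,10],[36,16],[41,13],[44,0]]
[[2,13],[4,16],[21,10],[36,16],[41,13],[44,0]]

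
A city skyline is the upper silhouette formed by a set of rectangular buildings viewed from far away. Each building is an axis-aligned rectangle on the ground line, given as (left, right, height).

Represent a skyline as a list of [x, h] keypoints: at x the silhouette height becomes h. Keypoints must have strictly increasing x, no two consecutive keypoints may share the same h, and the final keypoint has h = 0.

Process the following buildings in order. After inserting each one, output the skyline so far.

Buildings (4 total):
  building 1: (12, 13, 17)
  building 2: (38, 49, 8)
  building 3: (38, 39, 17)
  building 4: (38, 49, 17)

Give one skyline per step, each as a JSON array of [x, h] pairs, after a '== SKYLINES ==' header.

== SKYLINES ==
[[12,17],[13,0]]
[[12,17],[13,0],[38,8],[49,0]]
[[12,17],[13,0],[38,17],[39,8],[49,0]]
[[12,17],[13,0],[38,17],[49,0]]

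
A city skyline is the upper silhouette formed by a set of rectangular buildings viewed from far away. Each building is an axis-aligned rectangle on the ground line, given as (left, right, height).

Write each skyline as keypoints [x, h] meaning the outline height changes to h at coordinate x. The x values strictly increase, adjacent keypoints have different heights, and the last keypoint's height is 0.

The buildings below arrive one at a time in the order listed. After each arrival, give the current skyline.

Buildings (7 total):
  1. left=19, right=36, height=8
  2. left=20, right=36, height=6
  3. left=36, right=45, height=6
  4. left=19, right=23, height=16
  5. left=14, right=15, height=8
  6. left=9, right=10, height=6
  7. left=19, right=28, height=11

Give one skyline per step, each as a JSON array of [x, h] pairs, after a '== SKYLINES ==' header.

== SKYLINES ==
[[19,8],[36,0]]
[[19,8],[36,0]]
[[19,8],[36,6],[45,0]]
[[19,16],[23,8],[36,6],[45,0]]
[[14,8],[15,0],[19,16],[23,8],[36,6],[45,0]]
[[9,6],[10,0],[14,8],[15,0],[19,16],[23,8],[36,6],[45,0]]
[[9,6],[10,0],[14,8],[15,0],[19,16],[23,11],[28,8],[36,6],[45,0]]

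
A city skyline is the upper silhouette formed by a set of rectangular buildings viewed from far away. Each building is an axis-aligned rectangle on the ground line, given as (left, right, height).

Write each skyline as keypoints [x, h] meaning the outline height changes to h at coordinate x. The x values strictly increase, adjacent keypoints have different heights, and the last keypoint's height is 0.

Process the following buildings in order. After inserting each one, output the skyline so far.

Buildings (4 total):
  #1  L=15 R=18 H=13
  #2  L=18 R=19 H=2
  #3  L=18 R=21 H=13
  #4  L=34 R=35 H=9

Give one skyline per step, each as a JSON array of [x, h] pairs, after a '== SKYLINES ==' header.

== SKYLINES ==
[[15,13],[18,0]]
[[15,13],[18,2],[19,0]]
[[15,13],[21,0]]
[[15,13],[21,0],[34,9],[35,0]]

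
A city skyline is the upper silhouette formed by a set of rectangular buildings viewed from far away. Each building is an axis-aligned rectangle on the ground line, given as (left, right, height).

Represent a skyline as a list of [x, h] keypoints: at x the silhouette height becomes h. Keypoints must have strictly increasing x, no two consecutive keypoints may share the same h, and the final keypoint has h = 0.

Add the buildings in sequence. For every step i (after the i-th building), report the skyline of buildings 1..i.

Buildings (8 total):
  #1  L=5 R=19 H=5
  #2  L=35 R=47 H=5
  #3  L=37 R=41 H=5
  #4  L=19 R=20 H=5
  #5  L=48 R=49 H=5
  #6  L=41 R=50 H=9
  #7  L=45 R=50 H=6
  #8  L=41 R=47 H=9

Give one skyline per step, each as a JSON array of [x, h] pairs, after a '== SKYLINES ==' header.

== SKYLINES ==
[[5,5],[19,0]]
[[5,5],[19,0],[35,5],[47,0]]
[[5,5],[19,0],[35,5],[47,0]]
[[5,5],[20,0],[35,5],[47,0]]
[[5,5],[20,0],[35,5],[47,0],[48,5],[49,0]]
[[5,5],[20,0],[35,5],[41,9],[50,0]]
[[5,5],[20,0],[35,5],[41,9],[50,0]]
[[5,5],[20,0],[35,5],[41,9],[50,0]]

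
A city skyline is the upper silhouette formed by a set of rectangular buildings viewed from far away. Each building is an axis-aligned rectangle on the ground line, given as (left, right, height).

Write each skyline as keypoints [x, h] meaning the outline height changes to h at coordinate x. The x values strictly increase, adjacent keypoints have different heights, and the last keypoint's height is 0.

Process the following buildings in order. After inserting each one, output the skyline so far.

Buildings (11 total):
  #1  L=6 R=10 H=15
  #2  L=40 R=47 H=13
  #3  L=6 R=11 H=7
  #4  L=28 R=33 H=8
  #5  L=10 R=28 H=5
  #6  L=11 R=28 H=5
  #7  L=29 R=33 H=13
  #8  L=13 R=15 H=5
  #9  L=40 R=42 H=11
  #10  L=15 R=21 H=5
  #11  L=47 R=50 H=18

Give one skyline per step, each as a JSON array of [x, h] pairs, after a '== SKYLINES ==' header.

== SKYLINES ==
[[6,15],[10,0]]
[[6,15],[10,0],[40,13],[47,0]]
[[6,15],[10,7],[11,0],[40,13],[47,0]]
[[6,15],[10,7],[11,0],[28,8],[33,0],[40,13],[47,0]]
[[6,15],[10,7],[11,5],[28,8],[33,0],[40,13],[47,0]]
[[6,15],[10,7],[11,5],[28,8],[33,0],[40,13],[47,0]]
[[6,15],[10,7],[11,5],[28,8],[29,13],[33,0],[40,13],[47,0]]
[[6,15],[10,7],[11,5],[28,8],[29,13],[33,0],[40,13],[47,0]]
[[6,15],[10,7],[11,5],[28,8],[29,13],[33,0],[40,13],[47,0]]
[[6,15],[10,7],[11,5],[28,8],[29,13],[33,0],[40,13],[47,0]]
[[6,15],[10,7],[11,5],[28,8],[29,13],[33,0],[40,13],[47,18],[50,0]]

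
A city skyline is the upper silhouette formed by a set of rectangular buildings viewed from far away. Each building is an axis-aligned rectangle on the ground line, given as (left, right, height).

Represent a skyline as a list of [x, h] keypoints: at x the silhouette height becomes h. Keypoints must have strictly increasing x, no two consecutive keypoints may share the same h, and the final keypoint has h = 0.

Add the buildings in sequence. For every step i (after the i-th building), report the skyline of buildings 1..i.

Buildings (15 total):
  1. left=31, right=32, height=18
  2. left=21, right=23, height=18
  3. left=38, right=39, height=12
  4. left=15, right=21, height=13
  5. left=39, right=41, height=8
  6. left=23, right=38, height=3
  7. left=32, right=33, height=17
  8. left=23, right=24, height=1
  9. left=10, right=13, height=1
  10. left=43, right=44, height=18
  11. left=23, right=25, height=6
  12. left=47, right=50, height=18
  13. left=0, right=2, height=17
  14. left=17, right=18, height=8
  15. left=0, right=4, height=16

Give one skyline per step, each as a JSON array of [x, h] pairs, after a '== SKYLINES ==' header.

== SKYLINES ==
[[31,18],[32,0]]
[[21,18],[23,0],[31,18],[32,0]]
[[21,18],[23,0],[31,18],[32,0],[38,12],[39,0]]
[[15,13],[21,18],[23,0],[31,18],[32,0],[38,12],[39,0]]
[[15,13],[21,18],[23,0],[31,18],[32,0],[38,12],[39,8],[41,0]]
[[15,13],[21,18],[23,3],[31,18],[32,3],[38,12],[39,8],[41,0]]
[[15,13],[21,18],[23,3],[31,18],[32,17],[33,3],[38,12],[39,8],[41,0]]
[[15,13],[21,18],[23,3],[31,18],[32,17],[33,3],[38,12],[39,8],[41,0]]
[[10,1],[13,0],[15,13],[21,18],[23,3],[31,18],[32,17],[33,3],[38,12],[39,8],[41,0]]
[[10,1],[13,0],[15,13],[21,18],[23,3],[31,18],[32,17],[33,3],[38,12],[39,8],[41,0],[43,18],[44,0]]
[[10,1],[13,0],[15,13],[21,18],[23,6],[25,3],[31,18],[32,17],[33,3],[38,12],[39,8],[41,0],[43,18],[44,0]]
[[10,1],[13,0],[15,13],[21,18],[23,6],[25,3],[31,18],[32,17],[33,3],[38,12],[39,8],[41,0],[43,18],[44,0],[47,18],[50,0]]
[[0,17],[2,0],[10,1],[13,0],[15,13],[21,18],[23,6],[25,3],[31,18],[32,17],[33,3],[38,12],[39,8],[41,0],[43,18],[44,0],[47,18],[50,0]]
[[0,17],[2,0],[10,1],[13,0],[15,13],[21,18],[23,6],[25,3],[31,18],[32,17],[33,3],[38,12],[39,8],[41,0],[43,18],[44,0],[47,18],[50,0]]
[[0,17],[2,16],[4,0],[10,1],[13,0],[15,13],[21,18],[23,6],[25,3],[31,18],[32,17],[33,3],[38,12],[39,8],[41,0],[43,18],[44,0],[47,18],[50,0]]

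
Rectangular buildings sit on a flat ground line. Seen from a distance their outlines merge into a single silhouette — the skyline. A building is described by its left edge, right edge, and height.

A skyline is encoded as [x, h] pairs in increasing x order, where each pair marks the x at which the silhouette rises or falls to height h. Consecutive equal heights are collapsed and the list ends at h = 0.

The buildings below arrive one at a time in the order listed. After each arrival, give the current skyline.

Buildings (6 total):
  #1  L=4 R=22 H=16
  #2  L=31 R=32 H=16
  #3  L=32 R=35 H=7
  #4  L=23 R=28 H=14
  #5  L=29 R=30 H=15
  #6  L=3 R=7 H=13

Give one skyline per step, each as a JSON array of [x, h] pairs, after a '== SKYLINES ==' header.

== SKYLINES ==
[[4,16],[22,0]]
[[4,16],[22,0],[31,16],[32,0]]
[[4,16],[22,0],[31,16],[32,7],[35,0]]
[[4,16],[22,0],[23,14],[28,0],[31,16],[32,7],[35,0]]
[[4,16],[22,0],[23,14],[28,0],[29,15],[30,0],[31,16],[32,7],[35,0]]
[[3,13],[4,16],[22,0],[23,14],[28,0],[29,15],[30,0],[31,16],[32,7],[35,0]]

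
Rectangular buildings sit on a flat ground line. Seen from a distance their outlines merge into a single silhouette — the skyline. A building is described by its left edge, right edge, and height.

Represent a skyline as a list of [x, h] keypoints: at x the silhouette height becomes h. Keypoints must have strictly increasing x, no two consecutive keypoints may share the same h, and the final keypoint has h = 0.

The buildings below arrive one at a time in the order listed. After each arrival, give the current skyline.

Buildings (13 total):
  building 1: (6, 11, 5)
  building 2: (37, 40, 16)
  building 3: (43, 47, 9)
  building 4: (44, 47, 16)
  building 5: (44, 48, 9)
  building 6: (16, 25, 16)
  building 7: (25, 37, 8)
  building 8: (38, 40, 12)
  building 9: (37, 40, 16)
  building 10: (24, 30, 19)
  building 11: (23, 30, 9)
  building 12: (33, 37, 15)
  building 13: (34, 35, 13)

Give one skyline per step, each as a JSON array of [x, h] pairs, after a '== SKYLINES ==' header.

== SKYLINES ==
[[6,5],[11,0]]
[[6,5],[11,0],[37,16],[40,0]]
[[6,5],[11,0],[37,16],[40,0],[43,9],[47,0]]
[[6,5],[11,0],[37,16],[40,0],[43,9],[44,16],[47,0]]
[[6,5],[11,0],[37,16],[40,0],[43,9],[44,16],[47,9],[48,0]]
[[6,5],[11,0],[16,16],[25,0],[37,16],[40,0],[43,9],[44,16],[47,9],[48,0]]
[[6,5],[11,0],[16,16],[25,8],[37,16],[40,0],[43,9],[44,16],[47,9],[48,0]]
[[6,5],[11,0],[16,16],[25,8],[37,16],[40,0],[43,9],[44,16],[47,9],[48,0]]
[[6,5],[11,0],[16,16],[25,8],[37,16],[40,0],[43,9],[44,16],[47,9],[48,0]]
[[6,5],[11,0],[16,16],[24,19],[30,8],[37,16],[40,0],[43,9],[44,16],[47,9],[48,0]]
[[6,5],[11,0],[16,16],[24,19],[30,8],[37,16],[40,0],[43,9],[44,16],[47,9],[48,0]]
[[6,5],[11,0],[16,16],[24,19],[30,8],[33,15],[37,16],[40,0],[43,9],[44,16],[47,9],[48,0]]
[[6,5],[11,0],[16,16],[24,19],[30,8],[33,15],[37,16],[40,0],[43,9],[44,16],[47,9],[48,0]]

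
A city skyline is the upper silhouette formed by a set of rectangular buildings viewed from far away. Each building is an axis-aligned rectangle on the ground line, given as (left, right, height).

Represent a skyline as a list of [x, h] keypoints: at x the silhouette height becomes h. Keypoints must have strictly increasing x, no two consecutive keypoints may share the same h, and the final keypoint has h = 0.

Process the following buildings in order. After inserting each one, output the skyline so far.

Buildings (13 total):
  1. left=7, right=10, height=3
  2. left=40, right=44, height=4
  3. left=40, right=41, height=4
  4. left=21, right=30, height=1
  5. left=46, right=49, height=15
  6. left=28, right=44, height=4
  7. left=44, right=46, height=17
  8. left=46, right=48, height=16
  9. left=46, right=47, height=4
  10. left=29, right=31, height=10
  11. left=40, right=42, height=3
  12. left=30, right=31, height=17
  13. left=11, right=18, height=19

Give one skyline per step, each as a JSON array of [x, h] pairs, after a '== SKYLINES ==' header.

== SKYLINES ==
[[7,3],[10,0]]
[[7,3],[10,0],[40,4],[44,0]]
[[7,3],[10,0],[40,4],[44,0]]
[[7,3],[10,0],[21,1],[30,0],[40,4],[44,0]]
[[7,3],[10,0],[21,1],[30,0],[40,4],[44,0],[46,15],[49,0]]
[[7,3],[10,0],[21,1],[28,4],[44,0],[46,15],[49,0]]
[[7,3],[10,0],[21,1],[28,4],[44,17],[46,15],[49,0]]
[[7,3],[10,0],[21,1],[28,4],[44,17],[46,16],[48,15],[49,0]]
[[7,3],[10,0],[21,1],[28,4],[44,17],[46,16],[48,15],[49,0]]
[[7,3],[10,0],[21,1],[28,4],[29,10],[31,4],[44,17],[46,16],[48,15],[49,0]]
[[7,3],[10,0],[21,1],[28,4],[29,10],[31,4],[44,17],[46,16],[48,15],[49,0]]
[[7,3],[10,0],[21,1],[28,4],[29,10],[30,17],[31,4],[44,17],[46,16],[48,15],[49,0]]
[[7,3],[10,0],[11,19],[18,0],[21,1],[28,4],[29,10],[30,17],[31,4],[44,17],[46,16],[48,15],[49,0]]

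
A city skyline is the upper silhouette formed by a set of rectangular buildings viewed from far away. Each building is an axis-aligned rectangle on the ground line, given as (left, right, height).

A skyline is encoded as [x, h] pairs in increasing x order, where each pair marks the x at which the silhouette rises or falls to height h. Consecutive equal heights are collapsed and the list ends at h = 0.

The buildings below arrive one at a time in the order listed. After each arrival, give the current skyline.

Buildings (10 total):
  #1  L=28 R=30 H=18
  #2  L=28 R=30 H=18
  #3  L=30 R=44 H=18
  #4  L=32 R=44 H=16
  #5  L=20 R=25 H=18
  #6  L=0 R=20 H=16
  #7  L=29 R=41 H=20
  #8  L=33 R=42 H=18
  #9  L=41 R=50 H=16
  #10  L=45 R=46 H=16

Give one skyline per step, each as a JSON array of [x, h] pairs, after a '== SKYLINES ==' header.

== SKYLINES ==
[[28,18],[30,0]]
[[28,18],[30,0]]
[[28,18],[44,0]]
[[28,18],[44,0]]
[[20,18],[25,0],[28,18],[44,0]]
[[0,16],[20,18],[25,0],[28,18],[44,0]]
[[0,16],[20,18],[25,0],[28,18],[29,20],[41,18],[44,0]]
[[0,16],[20,18],[25,0],[28,18],[29,20],[41,18],[44,0]]
[[0,16],[20,18],[25,0],[28,18],[29,20],[41,18],[44,16],[50,0]]
[[0,16],[20,18],[25,0],[28,18],[29,20],[41,18],[44,16],[50,0]]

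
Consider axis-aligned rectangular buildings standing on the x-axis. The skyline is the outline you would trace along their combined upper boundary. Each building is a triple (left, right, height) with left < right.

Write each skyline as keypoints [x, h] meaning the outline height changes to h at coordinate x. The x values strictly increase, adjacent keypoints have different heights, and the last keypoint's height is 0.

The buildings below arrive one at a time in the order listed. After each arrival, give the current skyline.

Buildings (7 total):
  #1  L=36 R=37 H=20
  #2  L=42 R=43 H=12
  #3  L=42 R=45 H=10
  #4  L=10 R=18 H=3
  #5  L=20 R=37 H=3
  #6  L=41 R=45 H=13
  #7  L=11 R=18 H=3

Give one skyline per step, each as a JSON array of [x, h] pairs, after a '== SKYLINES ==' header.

== SKYLINES ==
[[36,20],[37,0]]
[[36,20],[37,0],[42,12],[43,0]]
[[36,20],[37,0],[42,12],[43,10],[45,0]]
[[10,3],[18,0],[36,20],[37,0],[42,12],[43,10],[45,0]]
[[10,3],[18,0],[20,3],[36,20],[37,0],[42,12],[43,10],[45,0]]
[[10,3],[18,0],[20,3],[36,20],[37,0],[41,13],[45,0]]
[[10,3],[18,0],[20,3],[36,20],[37,0],[41,13],[45,0]]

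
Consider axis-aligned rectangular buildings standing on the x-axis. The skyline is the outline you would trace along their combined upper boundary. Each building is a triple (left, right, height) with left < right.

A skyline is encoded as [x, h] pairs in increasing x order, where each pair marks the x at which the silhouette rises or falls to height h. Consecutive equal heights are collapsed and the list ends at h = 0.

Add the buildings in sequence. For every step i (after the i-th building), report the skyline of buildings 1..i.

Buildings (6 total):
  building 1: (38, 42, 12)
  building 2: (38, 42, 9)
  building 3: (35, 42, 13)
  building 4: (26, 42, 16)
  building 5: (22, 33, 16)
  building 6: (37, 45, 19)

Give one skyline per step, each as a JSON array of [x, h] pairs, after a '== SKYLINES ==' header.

== SKYLINES ==
[[38,12],[42,0]]
[[38,12],[42,0]]
[[35,13],[42,0]]
[[26,16],[42,0]]
[[22,16],[42,0]]
[[22,16],[37,19],[45,0]]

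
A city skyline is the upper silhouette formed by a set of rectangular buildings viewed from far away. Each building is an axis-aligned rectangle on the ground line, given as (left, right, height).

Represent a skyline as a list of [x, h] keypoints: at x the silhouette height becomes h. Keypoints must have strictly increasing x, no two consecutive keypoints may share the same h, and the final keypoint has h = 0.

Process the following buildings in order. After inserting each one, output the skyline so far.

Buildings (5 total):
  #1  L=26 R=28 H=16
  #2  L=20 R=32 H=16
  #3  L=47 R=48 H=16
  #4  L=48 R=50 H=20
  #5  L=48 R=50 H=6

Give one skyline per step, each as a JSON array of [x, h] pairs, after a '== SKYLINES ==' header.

== SKYLINES ==
[[26,16],[28,0]]
[[20,16],[32,0]]
[[20,16],[32,0],[47,16],[48,0]]
[[20,16],[32,0],[47,16],[48,20],[50,0]]
[[20,16],[32,0],[47,16],[48,20],[50,0]]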